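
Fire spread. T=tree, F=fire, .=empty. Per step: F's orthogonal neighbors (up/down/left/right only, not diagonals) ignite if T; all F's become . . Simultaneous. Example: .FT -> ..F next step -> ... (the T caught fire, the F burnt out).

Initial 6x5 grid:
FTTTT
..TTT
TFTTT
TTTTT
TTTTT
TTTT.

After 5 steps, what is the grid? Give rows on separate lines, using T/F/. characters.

Step 1: 4 trees catch fire, 2 burn out
  .FTTT
  ..TTT
  F.FTT
  TFTTT
  TTTTT
  TTTT.
Step 2: 6 trees catch fire, 4 burn out
  ..FTT
  ..FTT
  ...FT
  F.FTT
  TFTTT
  TTTT.
Step 3: 7 trees catch fire, 6 burn out
  ...FT
  ...FT
  ....F
  ...FT
  F.FTT
  TFTT.
Step 4: 6 trees catch fire, 7 burn out
  ....F
  ....F
  .....
  ....F
  ...FT
  F.FT.
Step 5: 2 trees catch fire, 6 burn out
  .....
  .....
  .....
  .....
  ....F
  ...F.

.....
.....
.....
.....
....F
...F.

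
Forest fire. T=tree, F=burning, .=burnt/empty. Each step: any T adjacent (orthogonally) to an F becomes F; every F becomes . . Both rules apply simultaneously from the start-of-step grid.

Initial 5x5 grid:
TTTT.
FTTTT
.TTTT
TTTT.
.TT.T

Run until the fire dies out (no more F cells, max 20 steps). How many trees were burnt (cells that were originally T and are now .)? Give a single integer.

Answer: 18

Derivation:
Step 1: +2 fires, +1 burnt (F count now 2)
Step 2: +3 fires, +2 burnt (F count now 3)
Step 3: +4 fires, +3 burnt (F count now 4)
Step 4: +6 fires, +4 burnt (F count now 6)
Step 5: +3 fires, +6 burnt (F count now 3)
Step 6: +0 fires, +3 burnt (F count now 0)
Fire out after step 6
Initially T: 19, now '.': 24
Total burnt (originally-T cells now '.'): 18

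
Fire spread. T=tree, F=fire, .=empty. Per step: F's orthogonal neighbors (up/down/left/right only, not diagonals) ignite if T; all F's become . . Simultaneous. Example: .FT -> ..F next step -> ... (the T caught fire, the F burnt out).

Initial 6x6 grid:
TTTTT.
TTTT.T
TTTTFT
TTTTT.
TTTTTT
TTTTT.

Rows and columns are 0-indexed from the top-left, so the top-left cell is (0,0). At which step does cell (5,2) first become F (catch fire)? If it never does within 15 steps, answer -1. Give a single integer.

Step 1: cell (5,2)='T' (+3 fires, +1 burnt)
Step 2: cell (5,2)='T' (+5 fires, +3 burnt)
Step 3: cell (5,2)='T' (+7 fires, +5 burnt)
Step 4: cell (5,2)='T' (+7 fires, +7 burnt)
Step 5: cell (5,2)='F' (+5 fires, +7 burnt)
  -> target ignites at step 5
Step 6: cell (5,2)='.' (+3 fires, +5 burnt)
Step 7: cell (5,2)='.' (+1 fires, +3 burnt)
Step 8: cell (5,2)='.' (+0 fires, +1 burnt)
  fire out at step 8

5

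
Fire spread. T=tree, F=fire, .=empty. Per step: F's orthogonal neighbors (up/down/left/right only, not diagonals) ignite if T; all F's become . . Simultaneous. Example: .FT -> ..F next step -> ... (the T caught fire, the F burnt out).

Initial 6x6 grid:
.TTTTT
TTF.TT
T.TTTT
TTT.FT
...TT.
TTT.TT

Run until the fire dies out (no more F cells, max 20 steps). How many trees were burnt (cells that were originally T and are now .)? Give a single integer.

Answer: 22

Derivation:
Step 1: +6 fires, +2 burnt (F count now 6)
Step 2: +9 fires, +6 burnt (F count now 9)
Step 3: +5 fires, +9 burnt (F count now 5)
Step 4: +2 fires, +5 burnt (F count now 2)
Step 5: +0 fires, +2 burnt (F count now 0)
Fire out after step 5
Initially T: 25, now '.': 33
Total burnt (originally-T cells now '.'): 22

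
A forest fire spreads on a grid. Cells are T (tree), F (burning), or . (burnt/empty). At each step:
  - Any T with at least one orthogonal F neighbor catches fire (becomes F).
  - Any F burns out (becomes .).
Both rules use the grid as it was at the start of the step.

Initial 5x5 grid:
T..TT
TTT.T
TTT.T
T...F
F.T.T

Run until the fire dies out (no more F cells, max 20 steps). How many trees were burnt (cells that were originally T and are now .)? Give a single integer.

Answer: 13

Derivation:
Step 1: +3 fires, +2 burnt (F count now 3)
Step 2: +2 fires, +3 burnt (F count now 2)
Step 3: +3 fires, +2 burnt (F count now 3)
Step 4: +4 fires, +3 burnt (F count now 4)
Step 5: +1 fires, +4 burnt (F count now 1)
Step 6: +0 fires, +1 burnt (F count now 0)
Fire out after step 6
Initially T: 14, now '.': 24
Total burnt (originally-T cells now '.'): 13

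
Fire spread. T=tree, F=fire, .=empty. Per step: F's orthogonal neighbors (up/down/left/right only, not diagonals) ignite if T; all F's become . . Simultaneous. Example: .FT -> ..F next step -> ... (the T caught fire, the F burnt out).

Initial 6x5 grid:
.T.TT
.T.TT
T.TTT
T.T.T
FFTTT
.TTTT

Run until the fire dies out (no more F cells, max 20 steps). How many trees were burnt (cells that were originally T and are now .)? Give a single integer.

Answer: 18

Derivation:
Step 1: +3 fires, +2 burnt (F count now 3)
Step 2: +4 fires, +3 burnt (F count now 4)
Step 3: +3 fires, +4 burnt (F count now 3)
Step 4: +3 fires, +3 burnt (F count now 3)
Step 5: +2 fires, +3 burnt (F count now 2)
Step 6: +2 fires, +2 burnt (F count now 2)
Step 7: +1 fires, +2 burnt (F count now 1)
Step 8: +0 fires, +1 burnt (F count now 0)
Fire out after step 8
Initially T: 20, now '.': 28
Total burnt (originally-T cells now '.'): 18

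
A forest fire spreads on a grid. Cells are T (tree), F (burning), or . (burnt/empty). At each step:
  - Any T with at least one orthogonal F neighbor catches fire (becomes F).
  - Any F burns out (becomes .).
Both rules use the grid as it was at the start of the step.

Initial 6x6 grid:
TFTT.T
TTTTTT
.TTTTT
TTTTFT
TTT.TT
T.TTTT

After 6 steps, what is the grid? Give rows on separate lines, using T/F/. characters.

Step 1: 7 trees catch fire, 2 burn out
  F.FT.T
  TFTTTT
  .TTTFT
  TTTF.F
  TTT.FT
  T.TTTT
Step 2: 10 trees catch fire, 7 burn out
  ...F.T
  F.FTFT
  .FTF.F
  TTF...
  TTT..F
  T.TTFT
Step 3: 7 trees catch fire, 10 burn out
  .....T
  ...F.F
  ..F...
  TF....
  TTF...
  T.TF.F
Step 4: 4 trees catch fire, 7 burn out
  .....F
  ......
  ......
  F.....
  TF....
  T.F...
Step 5: 1 trees catch fire, 4 burn out
  ......
  ......
  ......
  ......
  F.....
  T.....
Step 6: 1 trees catch fire, 1 burn out
  ......
  ......
  ......
  ......
  ......
  F.....

......
......
......
......
......
F.....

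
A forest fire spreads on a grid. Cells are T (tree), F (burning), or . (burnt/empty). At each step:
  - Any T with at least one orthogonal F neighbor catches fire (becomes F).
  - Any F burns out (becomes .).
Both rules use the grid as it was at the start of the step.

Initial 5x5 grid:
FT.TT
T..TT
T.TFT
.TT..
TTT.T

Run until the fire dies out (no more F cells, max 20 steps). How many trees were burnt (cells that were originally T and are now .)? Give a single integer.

Step 1: +5 fires, +2 burnt (F count now 5)
Step 2: +4 fires, +5 burnt (F count now 4)
Step 3: +3 fires, +4 burnt (F count now 3)
Step 4: +1 fires, +3 burnt (F count now 1)
Step 5: +1 fires, +1 burnt (F count now 1)
Step 6: +0 fires, +1 burnt (F count now 0)
Fire out after step 6
Initially T: 15, now '.': 24
Total burnt (originally-T cells now '.'): 14

Answer: 14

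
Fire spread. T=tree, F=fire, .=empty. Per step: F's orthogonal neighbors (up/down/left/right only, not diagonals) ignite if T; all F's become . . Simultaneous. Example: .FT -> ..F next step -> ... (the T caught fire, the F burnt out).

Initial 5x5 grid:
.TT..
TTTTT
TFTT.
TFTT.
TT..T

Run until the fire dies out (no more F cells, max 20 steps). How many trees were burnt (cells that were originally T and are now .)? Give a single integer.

Step 1: +6 fires, +2 burnt (F count now 6)
Step 2: +6 fires, +6 burnt (F count now 6)
Step 3: +2 fires, +6 burnt (F count now 2)
Step 4: +1 fires, +2 burnt (F count now 1)
Step 5: +0 fires, +1 burnt (F count now 0)
Fire out after step 5
Initially T: 16, now '.': 24
Total burnt (originally-T cells now '.'): 15

Answer: 15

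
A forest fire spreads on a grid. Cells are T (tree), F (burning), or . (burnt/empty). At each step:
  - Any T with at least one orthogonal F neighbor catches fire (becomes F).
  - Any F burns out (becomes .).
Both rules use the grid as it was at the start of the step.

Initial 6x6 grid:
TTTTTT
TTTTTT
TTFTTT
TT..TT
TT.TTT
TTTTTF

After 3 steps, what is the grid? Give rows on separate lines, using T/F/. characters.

Step 1: 5 trees catch fire, 2 burn out
  TTTTTT
  TTFTTT
  TF.FTT
  TT..TT
  TT.TTF
  TTTTF.
Step 2: 9 trees catch fire, 5 burn out
  TTFTTT
  TF.FTT
  F...FT
  TF..TF
  TT.TF.
  TTTF..
Step 3: 10 trees catch fire, 9 burn out
  TF.FTT
  F...FT
  .....F
  F...F.
  TF.F..
  TTF...

TF.FTT
F...FT
.....F
F...F.
TF.F..
TTF...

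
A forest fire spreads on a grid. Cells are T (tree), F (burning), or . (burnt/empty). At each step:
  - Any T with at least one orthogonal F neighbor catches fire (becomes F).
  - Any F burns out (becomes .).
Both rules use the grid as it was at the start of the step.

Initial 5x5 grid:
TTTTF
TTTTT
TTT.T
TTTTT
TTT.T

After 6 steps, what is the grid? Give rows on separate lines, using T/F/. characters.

Step 1: 2 trees catch fire, 1 burn out
  TTTF.
  TTTTF
  TTT.T
  TTTTT
  TTT.T
Step 2: 3 trees catch fire, 2 burn out
  TTF..
  TTTF.
  TTT.F
  TTTTT
  TTT.T
Step 3: 3 trees catch fire, 3 burn out
  TF...
  TTF..
  TTT..
  TTTTF
  TTT.T
Step 4: 5 trees catch fire, 3 burn out
  F....
  TF...
  TTF..
  TTTF.
  TTT.F
Step 5: 3 trees catch fire, 5 burn out
  .....
  F....
  TF...
  TTF..
  TTT..
Step 6: 3 trees catch fire, 3 burn out
  .....
  .....
  F....
  TF...
  TTF..

.....
.....
F....
TF...
TTF..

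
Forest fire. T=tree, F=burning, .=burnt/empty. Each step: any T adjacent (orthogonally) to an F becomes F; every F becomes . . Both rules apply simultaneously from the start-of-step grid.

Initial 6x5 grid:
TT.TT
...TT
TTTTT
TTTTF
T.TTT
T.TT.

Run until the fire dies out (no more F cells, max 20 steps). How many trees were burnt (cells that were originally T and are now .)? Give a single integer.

Step 1: +3 fires, +1 burnt (F count now 3)
Step 2: +4 fires, +3 burnt (F count now 4)
Step 3: +6 fires, +4 burnt (F count now 6)
Step 4: +4 fires, +6 burnt (F count now 4)
Step 5: +2 fires, +4 burnt (F count now 2)
Step 6: +1 fires, +2 burnt (F count now 1)
Step 7: +0 fires, +1 burnt (F count now 0)
Fire out after step 7
Initially T: 22, now '.': 28
Total burnt (originally-T cells now '.'): 20

Answer: 20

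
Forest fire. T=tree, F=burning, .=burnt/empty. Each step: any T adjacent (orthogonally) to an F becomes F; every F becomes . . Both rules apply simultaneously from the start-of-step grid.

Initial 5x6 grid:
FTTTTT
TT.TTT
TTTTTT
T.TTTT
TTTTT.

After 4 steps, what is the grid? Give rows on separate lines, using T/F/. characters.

Step 1: 2 trees catch fire, 1 burn out
  .FTTTT
  FT.TTT
  TTTTTT
  T.TTTT
  TTTTT.
Step 2: 3 trees catch fire, 2 burn out
  ..FTTT
  .F.TTT
  FTTTTT
  T.TTTT
  TTTTT.
Step 3: 3 trees catch fire, 3 burn out
  ...FTT
  ...TTT
  .FTTTT
  F.TTTT
  TTTTT.
Step 4: 4 trees catch fire, 3 burn out
  ....FT
  ...FTT
  ..FTTT
  ..TTTT
  FTTTT.

....FT
...FTT
..FTTT
..TTTT
FTTTT.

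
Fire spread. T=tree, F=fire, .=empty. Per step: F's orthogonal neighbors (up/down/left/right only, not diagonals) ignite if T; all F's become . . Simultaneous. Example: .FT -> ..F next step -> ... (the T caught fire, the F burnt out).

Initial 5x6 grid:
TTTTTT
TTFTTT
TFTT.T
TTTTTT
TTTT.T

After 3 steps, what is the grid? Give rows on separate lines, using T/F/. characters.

Step 1: 6 trees catch fire, 2 burn out
  TTFTTT
  TF.FTT
  F.FT.T
  TFTTTT
  TTTT.T
Step 2: 8 trees catch fire, 6 burn out
  TF.FTT
  F...FT
  ...F.T
  F.FTTT
  TFTT.T
Step 3: 6 trees catch fire, 8 burn out
  F...FT
  .....F
  .....T
  ...FTT
  F.FT.T

F...FT
.....F
.....T
...FTT
F.FT.T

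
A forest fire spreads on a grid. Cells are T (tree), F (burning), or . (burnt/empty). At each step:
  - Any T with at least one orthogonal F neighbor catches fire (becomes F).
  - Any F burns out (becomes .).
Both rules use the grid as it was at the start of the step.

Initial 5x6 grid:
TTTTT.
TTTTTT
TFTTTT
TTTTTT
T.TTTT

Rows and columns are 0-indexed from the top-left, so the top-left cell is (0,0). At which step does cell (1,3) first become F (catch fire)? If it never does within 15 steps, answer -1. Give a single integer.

Step 1: cell (1,3)='T' (+4 fires, +1 burnt)
Step 2: cell (1,3)='T' (+6 fires, +4 burnt)
Step 3: cell (1,3)='F' (+7 fires, +6 burnt)
  -> target ignites at step 3
Step 4: cell (1,3)='.' (+5 fires, +7 burnt)
Step 5: cell (1,3)='.' (+4 fires, +5 burnt)
Step 6: cell (1,3)='.' (+1 fires, +4 burnt)
Step 7: cell (1,3)='.' (+0 fires, +1 burnt)
  fire out at step 7

3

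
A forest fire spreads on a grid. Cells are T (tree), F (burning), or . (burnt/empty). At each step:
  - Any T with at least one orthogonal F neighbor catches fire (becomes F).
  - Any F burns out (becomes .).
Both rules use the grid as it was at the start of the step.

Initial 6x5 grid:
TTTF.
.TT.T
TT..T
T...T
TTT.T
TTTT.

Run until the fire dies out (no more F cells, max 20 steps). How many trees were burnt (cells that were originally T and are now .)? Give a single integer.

Step 1: +1 fires, +1 burnt (F count now 1)
Step 2: +2 fires, +1 burnt (F count now 2)
Step 3: +2 fires, +2 burnt (F count now 2)
Step 4: +1 fires, +2 burnt (F count now 1)
Step 5: +1 fires, +1 burnt (F count now 1)
Step 6: +1 fires, +1 burnt (F count now 1)
Step 7: +1 fires, +1 burnt (F count now 1)
Step 8: +2 fires, +1 burnt (F count now 2)
Step 9: +2 fires, +2 burnt (F count now 2)
Step 10: +1 fires, +2 burnt (F count now 1)
Step 11: +1 fires, +1 burnt (F count now 1)
Step 12: +0 fires, +1 burnt (F count now 0)
Fire out after step 12
Initially T: 19, now '.': 26
Total burnt (originally-T cells now '.'): 15

Answer: 15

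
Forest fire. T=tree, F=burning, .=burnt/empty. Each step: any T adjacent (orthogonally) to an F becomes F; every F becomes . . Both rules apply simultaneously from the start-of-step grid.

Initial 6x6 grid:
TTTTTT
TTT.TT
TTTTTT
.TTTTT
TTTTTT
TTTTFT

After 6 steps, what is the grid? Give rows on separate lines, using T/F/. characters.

Step 1: 3 trees catch fire, 1 burn out
  TTTTTT
  TTT.TT
  TTTTTT
  .TTTTT
  TTTTFT
  TTTF.F
Step 2: 4 trees catch fire, 3 burn out
  TTTTTT
  TTT.TT
  TTTTTT
  .TTTFT
  TTTF.F
  TTF...
Step 3: 5 trees catch fire, 4 burn out
  TTTTTT
  TTT.TT
  TTTTFT
  .TTF.F
  TTF...
  TF....
Step 4: 6 trees catch fire, 5 burn out
  TTTTTT
  TTT.FT
  TTTF.F
  .TF...
  TF....
  F.....
Step 5: 5 trees catch fire, 6 burn out
  TTTTFT
  TTT..F
  TTF...
  .F....
  F.....
  ......
Step 6: 4 trees catch fire, 5 burn out
  TTTF.F
  TTF...
  TF....
  ......
  ......
  ......

TTTF.F
TTF...
TF....
......
......
......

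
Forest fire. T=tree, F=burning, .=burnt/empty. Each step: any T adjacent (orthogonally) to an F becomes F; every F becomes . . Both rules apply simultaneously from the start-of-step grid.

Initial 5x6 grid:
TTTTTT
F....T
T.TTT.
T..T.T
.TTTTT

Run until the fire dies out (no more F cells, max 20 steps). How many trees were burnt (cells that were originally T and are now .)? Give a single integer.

Answer: 9

Derivation:
Step 1: +2 fires, +1 burnt (F count now 2)
Step 2: +2 fires, +2 burnt (F count now 2)
Step 3: +1 fires, +2 burnt (F count now 1)
Step 4: +1 fires, +1 burnt (F count now 1)
Step 5: +1 fires, +1 burnt (F count now 1)
Step 6: +1 fires, +1 burnt (F count now 1)
Step 7: +1 fires, +1 burnt (F count now 1)
Step 8: +0 fires, +1 burnt (F count now 0)
Fire out after step 8
Initially T: 19, now '.': 20
Total burnt (originally-T cells now '.'): 9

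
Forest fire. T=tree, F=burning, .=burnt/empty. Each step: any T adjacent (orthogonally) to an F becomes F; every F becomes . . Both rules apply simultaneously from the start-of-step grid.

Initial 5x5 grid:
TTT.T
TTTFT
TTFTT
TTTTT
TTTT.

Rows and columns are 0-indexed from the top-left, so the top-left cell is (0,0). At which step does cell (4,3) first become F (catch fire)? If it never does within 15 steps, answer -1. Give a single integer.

Step 1: cell (4,3)='T' (+5 fires, +2 burnt)
Step 2: cell (4,3)='T' (+8 fires, +5 burnt)
Step 3: cell (4,3)='F' (+6 fires, +8 burnt)
  -> target ignites at step 3
Step 4: cell (4,3)='.' (+2 fires, +6 burnt)
Step 5: cell (4,3)='.' (+0 fires, +2 burnt)
  fire out at step 5

3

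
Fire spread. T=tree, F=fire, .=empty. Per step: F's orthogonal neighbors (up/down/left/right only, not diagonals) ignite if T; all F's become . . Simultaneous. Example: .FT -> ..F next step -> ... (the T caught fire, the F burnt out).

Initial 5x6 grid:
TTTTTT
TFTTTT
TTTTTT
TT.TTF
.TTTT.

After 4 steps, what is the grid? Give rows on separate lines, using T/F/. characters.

Step 1: 6 trees catch fire, 2 burn out
  TFTTTT
  F.FTTT
  TFTTTF
  TT.TF.
  .TTTT.
Step 2: 10 trees catch fire, 6 burn out
  F.FTTT
  ...FTF
  F.FTF.
  TF.F..
  .TTTF.
Step 3: 7 trees catch fire, 10 burn out
  ...FTF
  ....F.
  ...F..
  F.....
  .FTF..
Step 4: 2 trees catch fire, 7 burn out
  ....F.
  ......
  ......
  ......
  ..F...

....F.
......
......
......
..F...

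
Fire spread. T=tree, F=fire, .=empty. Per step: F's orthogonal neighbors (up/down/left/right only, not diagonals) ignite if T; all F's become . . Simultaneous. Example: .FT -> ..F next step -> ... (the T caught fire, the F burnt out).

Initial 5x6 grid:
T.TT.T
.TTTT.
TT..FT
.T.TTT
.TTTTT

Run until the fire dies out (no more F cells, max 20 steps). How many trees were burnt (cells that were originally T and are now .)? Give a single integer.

Answer: 18

Derivation:
Step 1: +3 fires, +1 burnt (F count now 3)
Step 2: +4 fires, +3 burnt (F count now 4)
Step 3: +4 fires, +4 burnt (F count now 4)
Step 4: +3 fires, +4 burnt (F count now 3)
Step 5: +2 fires, +3 burnt (F count now 2)
Step 6: +2 fires, +2 burnt (F count now 2)
Step 7: +0 fires, +2 burnt (F count now 0)
Fire out after step 7
Initially T: 20, now '.': 28
Total burnt (originally-T cells now '.'): 18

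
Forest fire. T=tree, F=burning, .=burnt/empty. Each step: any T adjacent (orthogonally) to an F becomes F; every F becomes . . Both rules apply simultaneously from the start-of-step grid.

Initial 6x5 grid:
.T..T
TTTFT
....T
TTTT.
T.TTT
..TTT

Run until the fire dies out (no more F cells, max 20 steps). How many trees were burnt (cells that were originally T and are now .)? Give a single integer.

Answer: 7

Derivation:
Step 1: +2 fires, +1 burnt (F count now 2)
Step 2: +3 fires, +2 burnt (F count now 3)
Step 3: +2 fires, +3 burnt (F count now 2)
Step 4: +0 fires, +2 burnt (F count now 0)
Fire out after step 4
Initially T: 18, now '.': 19
Total burnt (originally-T cells now '.'): 7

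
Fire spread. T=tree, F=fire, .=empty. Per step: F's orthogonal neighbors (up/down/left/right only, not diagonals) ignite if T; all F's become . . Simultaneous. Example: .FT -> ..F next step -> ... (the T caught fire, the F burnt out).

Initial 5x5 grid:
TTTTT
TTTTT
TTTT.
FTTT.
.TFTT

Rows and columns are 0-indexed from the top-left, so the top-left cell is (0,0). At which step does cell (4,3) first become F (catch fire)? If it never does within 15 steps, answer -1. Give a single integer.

Step 1: cell (4,3)='F' (+5 fires, +2 burnt)
  -> target ignites at step 1
Step 2: cell (4,3)='.' (+5 fires, +5 burnt)
Step 3: cell (4,3)='.' (+4 fires, +5 burnt)
Step 4: cell (4,3)='.' (+3 fires, +4 burnt)
Step 5: cell (4,3)='.' (+2 fires, +3 burnt)
Step 6: cell (4,3)='.' (+1 fires, +2 burnt)
Step 7: cell (4,3)='.' (+0 fires, +1 burnt)
  fire out at step 7

1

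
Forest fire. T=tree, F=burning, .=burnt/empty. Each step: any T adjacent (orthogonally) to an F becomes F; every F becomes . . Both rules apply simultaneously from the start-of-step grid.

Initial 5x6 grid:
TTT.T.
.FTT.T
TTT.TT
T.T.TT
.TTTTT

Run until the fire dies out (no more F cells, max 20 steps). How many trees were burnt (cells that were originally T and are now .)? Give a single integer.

Step 1: +3 fires, +1 burnt (F count now 3)
Step 2: +5 fires, +3 burnt (F count now 5)
Step 3: +2 fires, +5 burnt (F count now 2)
Step 4: +1 fires, +2 burnt (F count now 1)
Step 5: +2 fires, +1 burnt (F count now 2)
Step 6: +1 fires, +2 burnt (F count now 1)
Step 7: +2 fires, +1 burnt (F count now 2)
Step 8: +2 fires, +2 burnt (F count now 2)
Step 9: +1 fires, +2 burnt (F count now 1)
Step 10: +1 fires, +1 burnt (F count now 1)
Step 11: +0 fires, +1 burnt (F count now 0)
Fire out after step 11
Initially T: 21, now '.': 29
Total burnt (originally-T cells now '.'): 20

Answer: 20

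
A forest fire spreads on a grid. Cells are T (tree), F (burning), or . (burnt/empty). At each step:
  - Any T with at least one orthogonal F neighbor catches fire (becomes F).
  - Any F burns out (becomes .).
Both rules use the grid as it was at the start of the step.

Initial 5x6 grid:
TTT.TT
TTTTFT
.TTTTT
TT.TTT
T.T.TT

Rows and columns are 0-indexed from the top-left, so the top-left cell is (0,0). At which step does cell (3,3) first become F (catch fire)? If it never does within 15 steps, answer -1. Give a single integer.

Step 1: cell (3,3)='T' (+4 fires, +1 burnt)
Step 2: cell (3,3)='T' (+5 fires, +4 burnt)
Step 3: cell (3,3)='F' (+6 fires, +5 burnt)
  -> target ignites at step 3
Step 4: cell (3,3)='.' (+4 fires, +6 burnt)
Step 5: cell (3,3)='.' (+2 fires, +4 burnt)
Step 6: cell (3,3)='.' (+1 fires, +2 burnt)
Step 7: cell (3,3)='.' (+1 fires, +1 burnt)
Step 8: cell (3,3)='.' (+0 fires, +1 burnt)
  fire out at step 8

3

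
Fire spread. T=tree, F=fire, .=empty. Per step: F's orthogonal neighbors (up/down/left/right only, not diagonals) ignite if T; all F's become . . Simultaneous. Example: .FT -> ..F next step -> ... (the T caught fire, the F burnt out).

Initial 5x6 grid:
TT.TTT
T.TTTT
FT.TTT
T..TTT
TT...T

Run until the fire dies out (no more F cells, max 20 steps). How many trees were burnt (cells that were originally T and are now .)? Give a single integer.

Answer: 7

Derivation:
Step 1: +3 fires, +1 burnt (F count now 3)
Step 2: +2 fires, +3 burnt (F count now 2)
Step 3: +2 fires, +2 burnt (F count now 2)
Step 4: +0 fires, +2 burnt (F count now 0)
Fire out after step 4
Initially T: 21, now '.': 16
Total burnt (originally-T cells now '.'): 7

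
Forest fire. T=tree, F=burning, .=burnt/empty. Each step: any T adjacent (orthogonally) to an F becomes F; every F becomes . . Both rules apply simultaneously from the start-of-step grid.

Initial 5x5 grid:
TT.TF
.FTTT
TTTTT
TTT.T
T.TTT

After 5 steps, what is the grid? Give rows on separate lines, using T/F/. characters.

Step 1: 5 trees catch fire, 2 burn out
  TF.F.
  ..FTF
  TFTTT
  TTT.T
  T.TTT
Step 2: 6 trees catch fire, 5 burn out
  F....
  ...F.
  F.FTF
  TFT.T
  T.TTT
Step 3: 4 trees catch fire, 6 burn out
  .....
  .....
  ...F.
  F.F.F
  T.TTT
Step 4: 3 trees catch fire, 4 burn out
  .....
  .....
  .....
  .....
  F.FTF
Step 5: 1 trees catch fire, 3 burn out
  .....
  .....
  .....
  .....
  ...F.

.....
.....
.....
.....
...F.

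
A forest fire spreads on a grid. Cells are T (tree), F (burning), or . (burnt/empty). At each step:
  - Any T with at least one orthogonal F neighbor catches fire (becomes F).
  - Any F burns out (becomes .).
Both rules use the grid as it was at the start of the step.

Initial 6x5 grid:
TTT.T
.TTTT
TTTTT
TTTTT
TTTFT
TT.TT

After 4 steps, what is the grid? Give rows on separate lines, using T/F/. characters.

Step 1: 4 trees catch fire, 1 burn out
  TTT.T
  .TTTT
  TTTTT
  TTTFT
  TTF.F
  TT.FT
Step 2: 5 trees catch fire, 4 burn out
  TTT.T
  .TTTT
  TTTFT
  TTF.F
  TF...
  TT..F
Step 3: 6 trees catch fire, 5 burn out
  TTT.T
  .TTFT
  TTF.F
  TF...
  F....
  TF...
Step 4: 5 trees catch fire, 6 burn out
  TTT.T
  .TF.F
  TF...
  F....
  .....
  F....

TTT.T
.TF.F
TF...
F....
.....
F....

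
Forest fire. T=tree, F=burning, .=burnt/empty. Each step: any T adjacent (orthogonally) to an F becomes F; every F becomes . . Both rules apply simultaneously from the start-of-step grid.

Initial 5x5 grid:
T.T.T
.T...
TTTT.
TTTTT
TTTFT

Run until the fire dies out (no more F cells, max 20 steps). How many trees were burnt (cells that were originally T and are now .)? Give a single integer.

Answer: 14

Derivation:
Step 1: +3 fires, +1 burnt (F count now 3)
Step 2: +4 fires, +3 burnt (F count now 4)
Step 3: +3 fires, +4 burnt (F count now 3)
Step 4: +2 fires, +3 burnt (F count now 2)
Step 5: +2 fires, +2 burnt (F count now 2)
Step 6: +0 fires, +2 burnt (F count now 0)
Fire out after step 6
Initially T: 17, now '.': 22
Total burnt (originally-T cells now '.'): 14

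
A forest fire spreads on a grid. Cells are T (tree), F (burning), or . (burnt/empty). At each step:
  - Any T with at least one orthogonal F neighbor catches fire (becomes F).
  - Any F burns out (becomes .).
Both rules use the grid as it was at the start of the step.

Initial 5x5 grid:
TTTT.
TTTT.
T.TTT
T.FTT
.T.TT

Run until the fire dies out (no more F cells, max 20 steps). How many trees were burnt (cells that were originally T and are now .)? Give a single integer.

Step 1: +2 fires, +1 burnt (F count now 2)
Step 2: +4 fires, +2 burnt (F count now 4)
Step 3: +5 fires, +4 burnt (F count now 5)
Step 4: +3 fires, +5 burnt (F count now 3)
Step 5: +2 fires, +3 burnt (F count now 2)
Step 6: +1 fires, +2 burnt (F count now 1)
Step 7: +0 fires, +1 burnt (F count now 0)
Fire out after step 7
Initially T: 18, now '.': 24
Total burnt (originally-T cells now '.'): 17

Answer: 17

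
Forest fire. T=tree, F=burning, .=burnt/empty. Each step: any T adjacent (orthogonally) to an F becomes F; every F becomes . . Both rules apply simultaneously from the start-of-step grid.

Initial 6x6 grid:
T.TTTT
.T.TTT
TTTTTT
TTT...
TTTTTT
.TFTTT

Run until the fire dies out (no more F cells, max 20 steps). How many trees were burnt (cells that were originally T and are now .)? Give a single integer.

Answer: 27

Derivation:
Step 1: +3 fires, +1 burnt (F count now 3)
Step 2: +4 fires, +3 burnt (F count now 4)
Step 3: +5 fires, +4 burnt (F count now 5)
Step 4: +4 fires, +5 burnt (F count now 4)
Step 5: +4 fires, +4 burnt (F count now 4)
Step 6: +3 fires, +4 burnt (F count now 3)
Step 7: +3 fires, +3 burnt (F count now 3)
Step 8: +1 fires, +3 burnt (F count now 1)
Step 9: +0 fires, +1 burnt (F count now 0)
Fire out after step 9
Initially T: 28, now '.': 35
Total burnt (originally-T cells now '.'): 27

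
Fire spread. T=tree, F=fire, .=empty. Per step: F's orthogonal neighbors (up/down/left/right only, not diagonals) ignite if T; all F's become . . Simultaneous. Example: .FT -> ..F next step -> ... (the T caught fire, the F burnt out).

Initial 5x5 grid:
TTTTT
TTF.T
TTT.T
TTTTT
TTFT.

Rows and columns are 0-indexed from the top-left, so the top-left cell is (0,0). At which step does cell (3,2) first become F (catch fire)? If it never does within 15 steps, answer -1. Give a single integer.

Step 1: cell (3,2)='F' (+6 fires, +2 burnt)
  -> target ignites at step 1
Step 2: cell (3,2)='.' (+7 fires, +6 burnt)
Step 3: cell (3,2)='.' (+5 fires, +7 burnt)
Step 4: cell (3,2)='.' (+2 fires, +5 burnt)
Step 5: cell (3,2)='.' (+0 fires, +2 burnt)
  fire out at step 5

1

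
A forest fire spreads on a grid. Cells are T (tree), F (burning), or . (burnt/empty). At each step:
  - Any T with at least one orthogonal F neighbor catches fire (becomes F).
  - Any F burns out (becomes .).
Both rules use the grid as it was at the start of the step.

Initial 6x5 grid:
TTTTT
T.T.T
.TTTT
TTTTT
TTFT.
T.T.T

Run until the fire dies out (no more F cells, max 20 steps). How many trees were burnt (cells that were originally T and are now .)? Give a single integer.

Step 1: +4 fires, +1 burnt (F count now 4)
Step 2: +4 fires, +4 burnt (F count now 4)
Step 3: +6 fires, +4 burnt (F count now 6)
Step 4: +2 fires, +6 burnt (F count now 2)
Step 5: +3 fires, +2 burnt (F count now 3)
Step 6: +2 fires, +3 burnt (F count now 2)
Step 7: +1 fires, +2 burnt (F count now 1)
Step 8: +0 fires, +1 burnt (F count now 0)
Fire out after step 8
Initially T: 23, now '.': 29
Total burnt (originally-T cells now '.'): 22

Answer: 22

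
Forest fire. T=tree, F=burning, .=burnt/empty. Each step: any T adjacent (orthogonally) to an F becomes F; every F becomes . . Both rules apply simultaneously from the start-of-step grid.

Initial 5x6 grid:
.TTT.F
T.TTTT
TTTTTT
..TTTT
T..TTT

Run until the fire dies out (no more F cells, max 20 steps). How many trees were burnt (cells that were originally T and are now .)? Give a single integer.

Step 1: +1 fires, +1 burnt (F count now 1)
Step 2: +2 fires, +1 burnt (F count now 2)
Step 3: +3 fires, +2 burnt (F count now 3)
Step 4: +5 fires, +3 burnt (F count now 5)
Step 5: +4 fires, +5 burnt (F count now 4)
Step 6: +4 fires, +4 burnt (F count now 4)
Step 7: +1 fires, +4 burnt (F count now 1)
Step 8: +1 fires, +1 burnt (F count now 1)
Step 9: +0 fires, +1 burnt (F count now 0)
Fire out after step 9
Initially T: 22, now '.': 29
Total burnt (originally-T cells now '.'): 21

Answer: 21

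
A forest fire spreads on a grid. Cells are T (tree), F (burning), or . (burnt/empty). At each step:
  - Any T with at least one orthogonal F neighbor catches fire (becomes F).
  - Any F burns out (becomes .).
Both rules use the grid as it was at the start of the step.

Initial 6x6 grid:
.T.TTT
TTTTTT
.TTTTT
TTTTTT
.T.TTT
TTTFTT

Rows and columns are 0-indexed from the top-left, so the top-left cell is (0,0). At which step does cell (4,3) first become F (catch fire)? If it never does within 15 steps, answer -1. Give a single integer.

Step 1: cell (4,3)='F' (+3 fires, +1 burnt)
  -> target ignites at step 1
Step 2: cell (4,3)='.' (+4 fires, +3 burnt)
Step 3: cell (4,3)='.' (+6 fires, +4 burnt)
Step 4: cell (4,3)='.' (+5 fires, +6 burnt)
Step 5: cell (4,3)='.' (+6 fires, +5 burnt)
Step 6: cell (4,3)='.' (+3 fires, +6 burnt)
Step 7: cell (4,3)='.' (+3 fires, +3 burnt)
Step 8: cell (4,3)='.' (+0 fires, +3 burnt)
  fire out at step 8

1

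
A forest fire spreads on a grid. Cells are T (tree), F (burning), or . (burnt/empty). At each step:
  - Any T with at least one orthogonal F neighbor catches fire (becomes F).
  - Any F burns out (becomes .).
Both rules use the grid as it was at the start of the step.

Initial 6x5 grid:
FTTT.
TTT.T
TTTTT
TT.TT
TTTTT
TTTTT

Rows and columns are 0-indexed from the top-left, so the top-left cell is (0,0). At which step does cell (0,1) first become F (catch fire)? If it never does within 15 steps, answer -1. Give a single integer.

Step 1: cell (0,1)='F' (+2 fires, +1 burnt)
  -> target ignites at step 1
Step 2: cell (0,1)='.' (+3 fires, +2 burnt)
Step 3: cell (0,1)='.' (+4 fires, +3 burnt)
Step 4: cell (0,1)='.' (+3 fires, +4 burnt)
Step 5: cell (0,1)='.' (+3 fires, +3 burnt)
Step 6: cell (0,1)='.' (+4 fires, +3 burnt)
Step 7: cell (0,1)='.' (+4 fires, +4 burnt)
Step 8: cell (0,1)='.' (+2 fires, +4 burnt)
Step 9: cell (0,1)='.' (+1 fires, +2 burnt)
Step 10: cell (0,1)='.' (+0 fires, +1 burnt)
  fire out at step 10

1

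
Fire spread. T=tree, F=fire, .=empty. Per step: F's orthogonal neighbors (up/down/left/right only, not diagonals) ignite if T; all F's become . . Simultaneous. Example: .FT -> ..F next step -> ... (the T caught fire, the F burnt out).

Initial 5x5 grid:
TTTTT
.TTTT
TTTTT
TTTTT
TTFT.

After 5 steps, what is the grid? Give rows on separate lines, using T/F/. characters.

Step 1: 3 trees catch fire, 1 burn out
  TTTTT
  .TTTT
  TTTTT
  TTFTT
  TF.F.
Step 2: 4 trees catch fire, 3 burn out
  TTTTT
  .TTTT
  TTFTT
  TF.FT
  F....
Step 3: 5 trees catch fire, 4 burn out
  TTTTT
  .TFTT
  TF.FT
  F...F
  .....
Step 4: 5 trees catch fire, 5 burn out
  TTFTT
  .F.FT
  F...F
  .....
  .....
Step 5: 3 trees catch fire, 5 burn out
  TF.FT
  ....F
  .....
  .....
  .....

TF.FT
....F
.....
.....
.....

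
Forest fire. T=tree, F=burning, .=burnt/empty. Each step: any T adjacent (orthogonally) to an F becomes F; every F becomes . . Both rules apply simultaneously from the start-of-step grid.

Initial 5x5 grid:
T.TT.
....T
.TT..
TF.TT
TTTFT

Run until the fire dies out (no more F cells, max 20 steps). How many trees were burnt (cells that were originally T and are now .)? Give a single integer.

Step 1: +6 fires, +2 burnt (F count now 6)
Step 2: +3 fires, +6 burnt (F count now 3)
Step 3: +0 fires, +3 burnt (F count now 0)
Fire out after step 3
Initially T: 13, now '.': 21
Total burnt (originally-T cells now '.'): 9

Answer: 9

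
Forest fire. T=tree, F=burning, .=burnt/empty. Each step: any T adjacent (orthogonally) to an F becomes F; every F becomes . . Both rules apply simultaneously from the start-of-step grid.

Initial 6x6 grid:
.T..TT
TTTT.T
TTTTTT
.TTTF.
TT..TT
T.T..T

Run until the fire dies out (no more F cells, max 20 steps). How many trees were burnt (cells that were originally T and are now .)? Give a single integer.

Answer: 23

Derivation:
Step 1: +3 fires, +1 burnt (F count now 3)
Step 2: +4 fires, +3 burnt (F count now 4)
Step 3: +5 fires, +4 burnt (F count now 5)
Step 4: +4 fires, +5 burnt (F count now 4)
Step 5: +4 fires, +4 burnt (F count now 4)
Step 6: +3 fires, +4 burnt (F count now 3)
Step 7: +0 fires, +3 burnt (F count now 0)
Fire out after step 7
Initially T: 24, now '.': 35
Total burnt (originally-T cells now '.'): 23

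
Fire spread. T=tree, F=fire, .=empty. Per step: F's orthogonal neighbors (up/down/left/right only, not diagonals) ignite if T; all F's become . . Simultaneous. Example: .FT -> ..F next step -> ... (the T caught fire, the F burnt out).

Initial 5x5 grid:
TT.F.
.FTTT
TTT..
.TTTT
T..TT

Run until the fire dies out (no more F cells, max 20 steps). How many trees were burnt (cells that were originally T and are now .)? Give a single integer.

Answer: 14

Derivation:
Step 1: +4 fires, +2 burnt (F count now 4)
Step 2: +5 fires, +4 burnt (F count now 5)
Step 3: +1 fires, +5 burnt (F count now 1)
Step 4: +1 fires, +1 burnt (F count now 1)
Step 5: +2 fires, +1 burnt (F count now 2)
Step 6: +1 fires, +2 burnt (F count now 1)
Step 7: +0 fires, +1 burnt (F count now 0)
Fire out after step 7
Initially T: 15, now '.': 24
Total burnt (originally-T cells now '.'): 14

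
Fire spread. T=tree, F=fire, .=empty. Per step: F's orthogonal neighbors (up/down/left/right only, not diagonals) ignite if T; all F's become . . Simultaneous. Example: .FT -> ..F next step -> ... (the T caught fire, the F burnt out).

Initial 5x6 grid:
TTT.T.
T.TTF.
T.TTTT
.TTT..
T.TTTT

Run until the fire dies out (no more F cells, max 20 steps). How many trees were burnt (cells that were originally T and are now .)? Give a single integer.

Step 1: +3 fires, +1 burnt (F count now 3)
Step 2: +3 fires, +3 burnt (F count now 3)
Step 3: +3 fires, +3 burnt (F count now 3)
Step 4: +3 fires, +3 burnt (F count now 3)
Step 5: +4 fires, +3 burnt (F count now 4)
Step 6: +2 fires, +4 burnt (F count now 2)
Step 7: +1 fires, +2 burnt (F count now 1)
Step 8: +0 fires, +1 burnt (F count now 0)
Fire out after step 8
Initially T: 20, now '.': 29
Total burnt (originally-T cells now '.'): 19

Answer: 19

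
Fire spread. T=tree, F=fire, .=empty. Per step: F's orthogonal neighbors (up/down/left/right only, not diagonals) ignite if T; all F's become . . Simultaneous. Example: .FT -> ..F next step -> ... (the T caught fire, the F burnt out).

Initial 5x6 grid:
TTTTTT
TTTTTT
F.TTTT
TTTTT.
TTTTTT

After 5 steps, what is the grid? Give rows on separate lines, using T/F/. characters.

Step 1: 2 trees catch fire, 1 burn out
  TTTTTT
  FTTTTT
  ..TTTT
  FTTTT.
  TTTTTT
Step 2: 4 trees catch fire, 2 burn out
  FTTTTT
  .FTTTT
  ..TTTT
  .FTTT.
  FTTTTT
Step 3: 4 trees catch fire, 4 burn out
  .FTTTT
  ..FTTT
  ..TTTT
  ..FTT.
  .FTTTT
Step 4: 5 trees catch fire, 4 burn out
  ..FTTT
  ...FTT
  ..FTTT
  ...FT.
  ..FTTT
Step 5: 5 trees catch fire, 5 burn out
  ...FTT
  ....FT
  ...FTT
  ....F.
  ...FTT

...FTT
....FT
...FTT
....F.
...FTT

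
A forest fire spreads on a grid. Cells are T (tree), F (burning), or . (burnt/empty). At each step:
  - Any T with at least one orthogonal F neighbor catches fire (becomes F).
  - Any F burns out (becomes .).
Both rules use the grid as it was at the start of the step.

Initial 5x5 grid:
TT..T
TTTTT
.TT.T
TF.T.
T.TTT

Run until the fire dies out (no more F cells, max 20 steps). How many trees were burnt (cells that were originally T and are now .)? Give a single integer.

Answer: 13

Derivation:
Step 1: +2 fires, +1 burnt (F count now 2)
Step 2: +3 fires, +2 burnt (F count now 3)
Step 3: +3 fires, +3 burnt (F count now 3)
Step 4: +2 fires, +3 burnt (F count now 2)
Step 5: +1 fires, +2 burnt (F count now 1)
Step 6: +2 fires, +1 burnt (F count now 2)
Step 7: +0 fires, +2 burnt (F count now 0)
Fire out after step 7
Initially T: 17, now '.': 21
Total burnt (originally-T cells now '.'): 13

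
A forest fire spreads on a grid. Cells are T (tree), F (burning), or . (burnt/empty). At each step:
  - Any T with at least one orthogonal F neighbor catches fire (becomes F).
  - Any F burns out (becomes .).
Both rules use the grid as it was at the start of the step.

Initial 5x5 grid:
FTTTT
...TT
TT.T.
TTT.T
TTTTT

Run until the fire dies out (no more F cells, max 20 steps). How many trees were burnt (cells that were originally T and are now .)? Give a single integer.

Answer: 7

Derivation:
Step 1: +1 fires, +1 burnt (F count now 1)
Step 2: +1 fires, +1 burnt (F count now 1)
Step 3: +1 fires, +1 burnt (F count now 1)
Step 4: +2 fires, +1 burnt (F count now 2)
Step 5: +2 fires, +2 burnt (F count now 2)
Step 6: +0 fires, +2 burnt (F count now 0)
Fire out after step 6
Initially T: 18, now '.': 14
Total burnt (originally-T cells now '.'): 7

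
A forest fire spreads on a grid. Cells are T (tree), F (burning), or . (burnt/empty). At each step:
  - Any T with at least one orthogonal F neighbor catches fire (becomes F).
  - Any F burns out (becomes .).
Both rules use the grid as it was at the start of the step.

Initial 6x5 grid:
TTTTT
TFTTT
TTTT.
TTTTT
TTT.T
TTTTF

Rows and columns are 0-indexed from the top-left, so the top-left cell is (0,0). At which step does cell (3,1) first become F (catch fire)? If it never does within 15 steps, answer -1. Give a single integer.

Step 1: cell (3,1)='T' (+6 fires, +2 burnt)
Step 2: cell (3,1)='F' (+8 fires, +6 burnt)
  -> target ignites at step 2
Step 3: cell (3,1)='.' (+9 fires, +8 burnt)
Step 4: cell (3,1)='.' (+3 fires, +9 burnt)
Step 5: cell (3,1)='.' (+0 fires, +3 burnt)
  fire out at step 5

2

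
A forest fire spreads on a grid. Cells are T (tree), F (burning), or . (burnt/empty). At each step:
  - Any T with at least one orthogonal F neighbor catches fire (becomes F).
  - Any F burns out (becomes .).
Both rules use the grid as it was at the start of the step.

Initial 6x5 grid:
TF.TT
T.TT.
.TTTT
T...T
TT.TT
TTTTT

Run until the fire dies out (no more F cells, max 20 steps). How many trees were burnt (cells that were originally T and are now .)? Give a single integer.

Step 1: +1 fires, +1 burnt (F count now 1)
Step 2: +1 fires, +1 burnt (F count now 1)
Step 3: +0 fires, +1 burnt (F count now 0)
Fire out after step 3
Initially T: 21, now '.': 11
Total burnt (originally-T cells now '.'): 2

Answer: 2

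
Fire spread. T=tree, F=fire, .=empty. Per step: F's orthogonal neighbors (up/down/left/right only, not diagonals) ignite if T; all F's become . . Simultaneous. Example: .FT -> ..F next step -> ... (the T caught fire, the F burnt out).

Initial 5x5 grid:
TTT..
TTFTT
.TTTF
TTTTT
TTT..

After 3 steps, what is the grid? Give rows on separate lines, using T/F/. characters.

Step 1: 7 trees catch fire, 2 burn out
  TTF..
  TF.FF
  .TFF.
  TTTTF
  TTT..
Step 2: 5 trees catch fire, 7 burn out
  TF...
  F....
  .F...
  TTFF.
  TTT..
Step 3: 3 trees catch fire, 5 burn out
  F....
  .....
  .....
  TF...
  TTF..

F....
.....
.....
TF...
TTF..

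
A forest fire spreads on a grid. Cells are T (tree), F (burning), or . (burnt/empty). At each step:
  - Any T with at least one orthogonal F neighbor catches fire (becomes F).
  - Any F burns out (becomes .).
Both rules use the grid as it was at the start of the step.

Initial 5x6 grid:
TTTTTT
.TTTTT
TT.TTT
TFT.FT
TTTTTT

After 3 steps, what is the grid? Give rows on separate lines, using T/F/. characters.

Step 1: 7 trees catch fire, 2 burn out
  TTTTTT
  .TTTTT
  TF.TFT
  F.F..F
  TFTTFT
Step 2: 9 trees catch fire, 7 burn out
  TTTTTT
  .FTTFT
  F..F.F
  ......
  F.FF.F
Step 3: 5 trees catch fire, 9 burn out
  TFTTFT
  ..FF.F
  ......
  ......
  ......

TFTTFT
..FF.F
......
......
......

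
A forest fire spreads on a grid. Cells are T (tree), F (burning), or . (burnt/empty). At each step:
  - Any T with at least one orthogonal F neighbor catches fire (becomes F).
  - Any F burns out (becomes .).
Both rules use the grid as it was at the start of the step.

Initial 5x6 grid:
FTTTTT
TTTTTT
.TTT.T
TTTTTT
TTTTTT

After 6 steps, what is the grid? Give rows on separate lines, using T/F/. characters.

Step 1: 2 trees catch fire, 1 burn out
  .FTTTT
  FTTTTT
  .TTT.T
  TTTTTT
  TTTTTT
Step 2: 2 trees catch fire, 2 burn out
  ..FTTT
  .FTTTT
  .TTT.T
  TTTTTT
  TTTTTT
Step 3: 3 trees catch fire, 2 burn out
  ...FTT
  ..FTTT
  .FTT.T
  TTTTTT
  TTTTTT
Step 4: 4 trees catch fire, 3 burn out
  ....FT
  ...FTT
  ..FT.T
  TFTTTT
  TTTTTT
Step 5: 6 trees catch fire, 4 burn out
  .....F
  ....FT
  ...F.T
  F.FTTT
  TFTTTT
Step 6: 4 trees catch fire, 6 burn out
  ......
  .....F
  .....T
  ...FTT
  F.FTTT

......
.....F
.....T
...FTT
F.FTTT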